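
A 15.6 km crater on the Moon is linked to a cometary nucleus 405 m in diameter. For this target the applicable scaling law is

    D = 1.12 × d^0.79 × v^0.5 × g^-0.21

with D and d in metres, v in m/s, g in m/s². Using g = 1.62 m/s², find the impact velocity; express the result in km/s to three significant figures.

v ≈ 18.0 km/s

Rearranging for v: v = [D / (1.12 · 405^0.79 · 1.62^-0.21)]^(1/0.5).
D = 15600 m.
405^0.79 = 114.8
1.62^-0.21 = 0.9037
Denominator = 1.12 × 114.8 × 0.9037 = 116.2
D / 116.2 = 15600 / 116.2 = 134.3
v = 134.3^(1/0.5) = 134.3^2 = 18036 m/s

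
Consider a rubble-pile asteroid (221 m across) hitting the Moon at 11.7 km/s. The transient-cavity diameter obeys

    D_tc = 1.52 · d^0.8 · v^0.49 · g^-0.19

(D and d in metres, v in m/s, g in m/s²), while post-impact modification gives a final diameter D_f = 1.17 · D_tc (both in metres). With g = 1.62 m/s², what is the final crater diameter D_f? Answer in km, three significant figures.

v = 11700 m/s.
d^0.8 = 221^0.8 = 75.08
v^0.49 = 11700^0.49 = 98.49
g^-0.19 = 1.62^-0.19 = 0.9124
D_tc = 1.52 × 75.08 × 98.49 × 0.9124 = 10260 m
D_f = 1.17 × 10260 = 12004 m
     = 12.00 km

D_f ≈ 12.0 km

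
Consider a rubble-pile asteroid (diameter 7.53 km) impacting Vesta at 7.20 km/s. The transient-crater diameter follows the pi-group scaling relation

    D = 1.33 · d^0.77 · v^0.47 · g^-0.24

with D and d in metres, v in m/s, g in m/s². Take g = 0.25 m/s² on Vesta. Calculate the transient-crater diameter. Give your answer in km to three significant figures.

In SI units: d = 7530 m, v = 7200 m/s.
d^0.77 = 7530^0.77 = 966.3
v^0.47 = 7200^0.47 = 65.00
g^-0.24 = 0.25^-0.24 = 1.395
D = 1.33 × 966.3 × 65.00 × 1.395 = 1.165 × 10^5 m
   = 116.5 km

D ≈ 117 km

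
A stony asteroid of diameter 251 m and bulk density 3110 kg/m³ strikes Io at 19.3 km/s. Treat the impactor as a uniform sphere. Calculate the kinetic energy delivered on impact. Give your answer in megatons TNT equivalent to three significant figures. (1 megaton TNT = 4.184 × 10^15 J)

v = 19300 m/s.
Mass m = (π/6) ρ d³ = (π/6) × 3110 × (251)³ = 2.575 × 10^10 kg
E = ½ m v² = 0.5 × 2.575 × 10^10 × (19300)² = 4.796 × 10^18 J
   = 4.796 × 10^18 / 4.184×10^15 = 1146 Mt

E ≈ 1150 Mt TNT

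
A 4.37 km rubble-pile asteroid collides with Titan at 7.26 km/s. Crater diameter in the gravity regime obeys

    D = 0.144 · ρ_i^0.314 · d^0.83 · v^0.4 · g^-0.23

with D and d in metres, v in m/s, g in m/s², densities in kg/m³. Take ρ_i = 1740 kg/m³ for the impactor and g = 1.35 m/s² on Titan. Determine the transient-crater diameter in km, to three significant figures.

D ≈ 51.5 km

In SI units: d = 4370 m, v = 7260 m/s.
ρ_i^0.314 = 1740^0.314 = 10.41
d^0.83 = 4370^0.83 = 1051
v^0.4 = 7260^0.4 = 35.02
g^-0.23 = 1.35^-0.23 = 0.9333
D = 0.144 × 10.41 × 1051 × 35.02 × 0.9333 = 51494 m
   = 51.49 km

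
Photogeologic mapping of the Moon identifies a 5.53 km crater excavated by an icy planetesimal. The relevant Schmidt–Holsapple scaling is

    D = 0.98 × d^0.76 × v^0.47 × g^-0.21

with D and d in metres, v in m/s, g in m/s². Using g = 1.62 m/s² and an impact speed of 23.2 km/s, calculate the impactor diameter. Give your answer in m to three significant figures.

Rearranging for d: d = [D / (0.98 · 23200^0.47 · 1.62^-0.21)]^(1/0.76).
D = 5530 m.
23200^0.47 = 112.7
1.62^-0.21 = 0.9037
Denominator = 0.98 × 112.7 × 0.9037 = 99.81
D / 99.81 = 5530 / 99.81 = 55.41
d = 55.41^(1/0.76) = 55.41^1.3158 = 196.9 m

d ≈ 197 m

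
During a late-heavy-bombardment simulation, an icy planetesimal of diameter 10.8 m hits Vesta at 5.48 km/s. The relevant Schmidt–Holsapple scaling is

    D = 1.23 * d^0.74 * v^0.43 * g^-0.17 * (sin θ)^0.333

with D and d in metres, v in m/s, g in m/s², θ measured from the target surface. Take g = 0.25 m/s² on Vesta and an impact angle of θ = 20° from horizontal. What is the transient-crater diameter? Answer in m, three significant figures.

In SI units: v = 5480 m/s.
d^0.74 = 10.8^0.74 = 5.817
v^0.43 = 5480^0.43 = 40.52
g^-0.17 = 0.25^-0.17 = 1.266
(sin 20°)^0.333 = 0.3420^0.333 = 0.6996
D = 1.23 × 5.817 × 40.52 × 1.266 × 0.6996 = 256.8 m

D ≈ 257 m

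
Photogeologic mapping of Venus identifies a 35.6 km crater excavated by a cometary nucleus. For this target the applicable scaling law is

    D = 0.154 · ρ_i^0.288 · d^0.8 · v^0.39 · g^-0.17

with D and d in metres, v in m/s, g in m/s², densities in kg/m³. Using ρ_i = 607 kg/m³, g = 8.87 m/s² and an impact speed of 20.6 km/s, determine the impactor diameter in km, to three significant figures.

Rearranging for d: d = [D / (0.154 · 607^0.288 · 20600^0.39 · 8.87^-0.17)]^(1/0.8).
D = 35600 m.
607^0.288 = 6.332
20600^0.39 = 48.13
8.87^-0.17 = 0.6900
Denominator = 0.154 × 6.332 × 48.13 × 0.6900 = 32.38
D / 32.38 = 35600 / 32.38 = 1099
d = 1099^(1/0.8) = 1099^1.25 = 6328 m

d ≈ 6.33 km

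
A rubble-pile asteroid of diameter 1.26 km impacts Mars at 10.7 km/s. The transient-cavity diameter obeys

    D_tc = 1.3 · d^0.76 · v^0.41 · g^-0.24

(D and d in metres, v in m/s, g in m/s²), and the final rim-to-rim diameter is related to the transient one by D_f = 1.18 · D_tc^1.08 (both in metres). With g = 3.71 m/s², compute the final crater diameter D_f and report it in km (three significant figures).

D_f ≈ 23.8 km

In SI: d = 1260 m, v = 10700 m/s.
d^0.76 = 1260^0.76 = 227.1
v^0.41 = 10700^0.41 = 44.88
g^-0.24 = 3.71^-0.24 = 0.7300
D_tc = 1.3 × 227.1 × 44.88 × 0.7300 = 9672 m
D_f = 1.18 × (9672)^1.08 = 23782 m
     = 23.78 km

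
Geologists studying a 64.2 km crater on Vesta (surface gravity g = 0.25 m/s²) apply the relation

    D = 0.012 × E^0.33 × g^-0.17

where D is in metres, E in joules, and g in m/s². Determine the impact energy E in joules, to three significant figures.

E ≈ 1.20 × 10^20 J

Rearranging: E = [D / (0.012 · g^-0.17)]^(1/0.33).
D = 64200 m.
g^-0.17 = 0.25^-0.17 = 1.266
D / (0.012 × 1.266) = 64200 / (0.01519) = 4.226 × 10^6
E = (4.226 × 10^6)^3.0303 = 1.198 × 10^20 J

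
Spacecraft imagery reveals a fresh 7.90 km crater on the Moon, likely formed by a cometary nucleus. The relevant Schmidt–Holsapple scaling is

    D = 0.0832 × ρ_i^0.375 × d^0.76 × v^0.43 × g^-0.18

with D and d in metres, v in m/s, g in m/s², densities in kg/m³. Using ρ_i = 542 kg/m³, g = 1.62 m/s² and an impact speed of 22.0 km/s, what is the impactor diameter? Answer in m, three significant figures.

d ≈ 621 m

Rearranging for d: d = [D / (0.0832 · 542^0.375 · 22000^0.43 · 1.62^-0.18)]^(1/0.76).
D = 7900 m.
542^0.375 = 10.60
22000^0.43 = 73.66
1.62^-0.18 = 0.9168
Denominator = 0.0832 × 10.60 × 73.66 × 0.9168 = 59.56
D / 59.56 = 7900 / 59.56 = 132.6
d = 132.6^(1/0.76) = 132.6^1.3158 = 620.6 m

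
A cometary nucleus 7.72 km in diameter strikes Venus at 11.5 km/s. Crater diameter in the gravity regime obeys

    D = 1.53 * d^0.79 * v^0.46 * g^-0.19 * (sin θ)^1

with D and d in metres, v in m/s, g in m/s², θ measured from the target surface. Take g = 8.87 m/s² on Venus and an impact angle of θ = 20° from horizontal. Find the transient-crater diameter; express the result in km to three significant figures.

In SI units: d = 7720 m, v = 11500 m/s.
d^0.79 = 7720^0.79 = 1178
v^0.46 = 11500^0.46 = 73.78
g^-0.19 = 8.87^-0.19 = 0.6605
(sin 20°)^1 = 0.3420^1 = 0.3420
D = 1.53 × 1178 × 73.78 × 0.6605 × 0.3420 = 30038 m
   = 30.04 km

D ≈ 30.0 km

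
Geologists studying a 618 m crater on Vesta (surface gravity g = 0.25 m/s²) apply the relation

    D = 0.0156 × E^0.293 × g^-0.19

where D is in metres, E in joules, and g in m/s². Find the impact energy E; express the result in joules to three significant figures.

Rearranging: E = [D / (0.0156 · g^-0.19)]^(1/0.293).
g^-0.19 = 0.25^-0.19 = 1.301
D / (0.0156 × 1.301) = 618 / (0.02030) = 3.044 × 10^4
E = (3.044 × 10^4)^3.413 = 2.004 × 10^15 J

E ≈ 2.00 × 10^15 J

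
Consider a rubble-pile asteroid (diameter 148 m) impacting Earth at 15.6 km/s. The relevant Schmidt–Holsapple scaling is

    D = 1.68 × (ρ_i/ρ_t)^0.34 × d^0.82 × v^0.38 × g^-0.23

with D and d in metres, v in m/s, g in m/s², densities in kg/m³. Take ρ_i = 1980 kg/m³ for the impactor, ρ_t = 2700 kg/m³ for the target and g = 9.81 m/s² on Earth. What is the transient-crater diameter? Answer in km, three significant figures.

In SI units: v = 15600 m/s.
(ρ_i/ρ_t)^0.34 = (1980/2700)^0.34 = 0.8999
d^0.82 = 148^0.82 = 60.20
v^0.38 = 15600^0.38 = 39.21
g^-0.23 = 9.81^-0.23 = 0.5914
D = 1.68 × 0.8999 × 60.20 × 39.21 × 0.5914 = 2110 m
   = 2.110 km

D ≈ 2.11 km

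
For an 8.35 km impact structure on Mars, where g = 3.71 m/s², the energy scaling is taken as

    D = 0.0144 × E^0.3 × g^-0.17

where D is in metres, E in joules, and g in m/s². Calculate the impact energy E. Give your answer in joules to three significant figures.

Rearranging: E = [D / (0.0144 · g^-0.17)]^(1/0.3).
D = 8350 m.
g^-0.17 = 3.71^-0.17 = 0.8002
D / (0.0144 × 0.8002) = 8350 / (0.01152) = 7.248 × 10^5
E = (7.248 × 10^5)^3.3333 = 3.419 × 10^19 J

E ≈ 3.42 × 10^19 J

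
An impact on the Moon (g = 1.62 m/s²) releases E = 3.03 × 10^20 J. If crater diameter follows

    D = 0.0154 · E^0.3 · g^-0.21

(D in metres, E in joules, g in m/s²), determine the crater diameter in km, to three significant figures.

E^0.3 = (3.03 × 10^20)^0.3 = 1.395 × 10^6
g^-0.21 = 1.62^-0.21 = 0.9037
D = 0.0154 × 1.395 × 10^6 × 0.9037 = 19414 m
   = 19.41 km

D ≈ 19.4 km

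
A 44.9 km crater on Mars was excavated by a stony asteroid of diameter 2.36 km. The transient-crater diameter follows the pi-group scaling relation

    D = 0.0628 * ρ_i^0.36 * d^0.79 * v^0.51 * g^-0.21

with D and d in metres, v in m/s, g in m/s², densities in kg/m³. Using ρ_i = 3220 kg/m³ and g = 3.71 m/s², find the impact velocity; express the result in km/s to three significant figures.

v ≈ 10.3 km/s

Rearranging for v: v = [D / (0.0628 · 3220^0.36 · 2360^0.79 · 3.71^-0.21)]^(1/0.51).
D = 44900 m.
3220^0.36 = 18.32
2360^0.79 = 462.0
3.71^-0.21 = 0.7593
Denominator = 0.0628 × 18.32 × 462.0 × 0.7593 = 403.6
D / 403.6 = 44900 / 403.6 = 111.2
v = 111.2^(1/0.51) = 111.2^1.9608 = 10280 m/s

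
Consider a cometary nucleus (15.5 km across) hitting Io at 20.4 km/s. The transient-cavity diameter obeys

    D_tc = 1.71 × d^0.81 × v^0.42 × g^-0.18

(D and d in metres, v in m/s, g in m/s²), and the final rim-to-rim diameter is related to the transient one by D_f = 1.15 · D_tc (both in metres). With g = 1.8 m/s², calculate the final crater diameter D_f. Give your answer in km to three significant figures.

D_f ≈ 283 km

In SI: d = 15500 m, v = 20400 m/s.
d^0.81 = 15500^0.81 = 2478
v^0.42 = 20400^0.42 = 64.57
g^-0.18 = 1.8^-0.18 = 0.8996
D_tc = 1.71 × 2478 × 64.57 × 0.8996 = 2.461 × 10^5 m
D_f = 1.15 × 2.461 × 10^5 = 2.830 × 10^5 m
     = 283.0 km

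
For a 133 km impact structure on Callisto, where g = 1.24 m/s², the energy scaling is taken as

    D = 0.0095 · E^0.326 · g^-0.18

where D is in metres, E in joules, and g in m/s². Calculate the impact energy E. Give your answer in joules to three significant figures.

Rearranging: E = [D / (0.0095 · g^-0.18)]^(1/0.326).
D = 133000 m.
g^-0.18 = 1.24^-0.18 = 0.9620
D / (0.0095 × 0.9620) = 133000 / (9.139 × 10^-3) = 1.455 × 10^7
E = (1.455 × 10^7)^3.0675 = 9.377 × 10^21 J

E ≈ 9.38 × 10^21 J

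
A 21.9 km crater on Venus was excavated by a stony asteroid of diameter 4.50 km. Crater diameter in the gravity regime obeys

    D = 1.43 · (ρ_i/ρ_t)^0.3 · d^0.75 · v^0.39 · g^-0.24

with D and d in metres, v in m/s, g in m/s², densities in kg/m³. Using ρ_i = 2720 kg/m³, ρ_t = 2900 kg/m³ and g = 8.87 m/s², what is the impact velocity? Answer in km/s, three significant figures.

Rearranging for v: v = [D / (1.43 · (2720/2900)^0.3 · 4500^0.75 · 8.87^-0.24)]^(1/0.39).
D = 21900 m.
(2720/2900)^0.3 = 0.9810
4500^0.75 = 549.4
8.87^-0.24 = 0.5922
Denominator = 1.43 × 0.9810 × 549.4 × 0.5922 = 456.4
D / 456.4 = 21900 / 456.4 = 47.98
v = 47.98^(1/0.39) = 47.98^2.5641 = 20437 m/s

v ≈ 20.4 km/s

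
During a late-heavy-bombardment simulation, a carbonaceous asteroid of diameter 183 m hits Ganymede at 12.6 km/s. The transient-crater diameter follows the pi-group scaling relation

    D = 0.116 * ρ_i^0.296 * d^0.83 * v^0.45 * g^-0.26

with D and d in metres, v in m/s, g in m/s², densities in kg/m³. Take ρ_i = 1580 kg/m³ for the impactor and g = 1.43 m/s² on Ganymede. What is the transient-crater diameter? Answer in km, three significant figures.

D ≈ 4.94 km

In SI units: v = 12600 m/s.
ρ_i^0.296 = 1580^0.296 = 8.847
d^0.83 = 183^0.83 = 75.48
v^0.45 = 12600^0.45 = 70.01
g^-0.26 = 1.43^-0.26 = 0.9112
D = 0.116 × 8.847 × 75.48 × 70.01 × 0.9112 = 4942 m
   = 4.942 km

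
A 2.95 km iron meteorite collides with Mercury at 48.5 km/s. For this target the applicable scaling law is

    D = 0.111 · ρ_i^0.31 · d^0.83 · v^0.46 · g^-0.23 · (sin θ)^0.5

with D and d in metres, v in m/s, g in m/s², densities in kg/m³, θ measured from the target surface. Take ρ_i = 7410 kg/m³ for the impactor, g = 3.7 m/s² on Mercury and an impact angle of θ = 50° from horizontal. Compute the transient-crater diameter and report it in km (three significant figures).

In SI units: d = 2950 m, v = 48500 m/s.
ρ_i^0.31 = 7410^0.31 = 15.84
d^0.83 = 2950^0.83 = 758.5
v^0.46 = 48500^0.46 = 143.0
g^-0.23 = 3.7^-0.23 = 0.7401
(sin 50°)^0.5 = 0.7660^0.5 = 0.8752
D = 0.111 × 15.84 × 758.5 × 143.0 × 0.7401 × 0.8752 = 1.235 × 10^5 m
   = 123.5 km

D ≈ 124 km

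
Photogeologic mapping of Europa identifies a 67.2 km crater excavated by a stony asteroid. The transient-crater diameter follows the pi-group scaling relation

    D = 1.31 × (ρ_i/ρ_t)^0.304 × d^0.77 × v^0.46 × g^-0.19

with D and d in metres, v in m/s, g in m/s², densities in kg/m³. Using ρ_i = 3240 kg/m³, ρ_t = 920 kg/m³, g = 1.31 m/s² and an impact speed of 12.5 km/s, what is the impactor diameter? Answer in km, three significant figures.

d ≈ 3.04 km

Rearranging for d: d = [D / (1.31 · (3240/920)^0.304 · 12500^0.46 · 1.31^-0.19)]^(1/0.77).
D = 67200 m.
(3240/920)^0.304 = 1.466
12500^0.46 = 76.66
1.31^-0.19 = 0.9500
Denominator = 1.31 × 1.466 × 76.66 × 0.9500 = 139.9
D / 139.9 = 67200 / 139.9 = 480.3
d = 480.3^(1/0.77) = 480.3^1.2987 = 3037 m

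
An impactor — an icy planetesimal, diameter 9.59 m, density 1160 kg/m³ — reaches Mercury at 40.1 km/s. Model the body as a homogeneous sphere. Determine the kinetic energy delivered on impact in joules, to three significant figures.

v = 40100 m/s.
Mass m = (π/6) ρ d³ = (π/6) × 1160 × (9.59)³ = 5.357 × 10^5 kg
E = ½ m v² = 0.5 × 5.357 × 10^5 × (40100)² = 4.307 × 10^14 J

E ≈ 4.31 × 10^14 J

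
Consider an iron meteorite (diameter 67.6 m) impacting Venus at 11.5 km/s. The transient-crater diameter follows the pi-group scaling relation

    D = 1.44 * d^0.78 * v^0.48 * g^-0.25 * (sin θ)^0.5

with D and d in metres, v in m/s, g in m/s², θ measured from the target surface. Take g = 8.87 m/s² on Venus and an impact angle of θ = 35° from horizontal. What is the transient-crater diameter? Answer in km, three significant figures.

In SI units: v = 11500 m/s.
d^0.78 = 67.6^0.78 = 26.75
v^0.48 = 11500^0.48 = 88.95
g^-0.25 = 8.87^-0.25 = 0.5795
(sin 35°)^0.5 = 0.5736^0.5 = 0.7574
D = 1.44 × 26.75 × 88.95 × 0.5795 × 0.7574 = 1504 m
   = 1.504 km

D ≈ 1.50 km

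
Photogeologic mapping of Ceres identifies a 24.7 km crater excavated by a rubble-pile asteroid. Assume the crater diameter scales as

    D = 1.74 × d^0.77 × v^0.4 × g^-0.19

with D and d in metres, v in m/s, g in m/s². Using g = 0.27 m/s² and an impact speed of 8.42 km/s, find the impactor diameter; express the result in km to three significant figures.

d ≈ 1.63 km

Rearranging for d: d = [D / (1.74 · 8420^0.4 · 0.27^-0.19)]^(1/0.77).
D = 24700 m.
8420^0.4 = 37.16
0.27^-0.19 = 1.282
Denominator = 1.74 × 37.16 × 1.282 = 82.89
D / 82.89 = 24700 / 82.89 = 298.0
d = 298.0^(1/0.77) = 298.0^1.2987 = 1634 m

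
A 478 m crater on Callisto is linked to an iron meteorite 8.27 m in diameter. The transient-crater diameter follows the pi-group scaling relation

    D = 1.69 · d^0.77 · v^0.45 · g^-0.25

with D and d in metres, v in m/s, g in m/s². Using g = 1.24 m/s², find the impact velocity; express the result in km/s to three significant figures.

Rearranging for v: v = [D / (1.69 · 8.27^0.77 · 1.24^-0.25)]^(1/0.45).
8.27^0.77 = 5.087
1.24^-0.25 = 0.9476
Denominator = 1.69 × 5.087 × 0.9476 = 8.147
D / 8.147 = 478 / 8.147 = 58.67
v = 58.67^(1/0.45) = 58.67^2.2222 = 8507 m/s

v ≈ 8.51 km/s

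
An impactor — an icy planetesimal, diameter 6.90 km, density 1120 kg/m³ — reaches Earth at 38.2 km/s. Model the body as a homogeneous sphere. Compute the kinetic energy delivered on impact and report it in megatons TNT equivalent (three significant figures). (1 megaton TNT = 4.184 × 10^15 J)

d = 6900 m; v = 38200 m/s.
Mass m = (π/6) ρ d³ = (π/6) × 1120 × (6900)³ = 1.926 × 10^14 kg
E = ½ m v² = 0.5 × 1.926 × 10^14 × (38200)² = 1.405 × 10^23 J
   = 1.405 × 10^23 / 4.184×10^15 = 3.358 × 10^7 Mt

E ≈ 3.36 × 10^7 Mt TNT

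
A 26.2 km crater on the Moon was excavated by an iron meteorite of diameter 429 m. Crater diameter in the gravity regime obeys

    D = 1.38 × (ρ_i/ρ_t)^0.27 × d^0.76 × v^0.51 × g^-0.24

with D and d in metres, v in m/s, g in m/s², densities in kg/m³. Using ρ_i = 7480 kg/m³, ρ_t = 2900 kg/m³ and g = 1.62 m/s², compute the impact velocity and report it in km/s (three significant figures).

v ≈ 22.2 km/s

Rearranging for v: v = [D / (1.38 · (7480/2900)^0.27 · 429^0.76 · 1.62^-0.24)]^(1/0.51).
D = 26200 m.
(7480/2900)^0.27 = 1.292
429^0.76 = 100.2
1.62^-0.24 = 0.8907
Denominator = 1.38 × 1.292 × 100.2 × 0.8907 = 159.1
D / 159.1 = 26200 / 159.1 = 164.7
v = 164.7^(1/0.51) = 164.7^1.9608 = 22207 m/s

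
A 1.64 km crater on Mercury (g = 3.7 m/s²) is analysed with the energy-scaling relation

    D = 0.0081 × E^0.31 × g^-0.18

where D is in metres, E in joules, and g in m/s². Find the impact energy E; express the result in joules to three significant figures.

E ≈ 2.80 × 10^17 J

Rearranging: E = [D / (0.0081 · g^-0.18)]^(1/0.31).
D = 1640 m.
g^-0.18 = 3.7^-0.18 = 0.7902
D / (0.0081 × 0.7902) = 1640 / (6.401 × 10^-3) = 2.562 × 10^5
E = (2.562 × 10^5)^3.2258 = 2.799 × 10^17 J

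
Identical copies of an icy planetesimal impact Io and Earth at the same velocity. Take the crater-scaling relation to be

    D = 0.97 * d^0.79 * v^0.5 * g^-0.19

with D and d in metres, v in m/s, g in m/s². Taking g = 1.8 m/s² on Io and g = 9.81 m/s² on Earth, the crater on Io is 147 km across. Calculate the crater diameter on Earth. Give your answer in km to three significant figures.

All impactor-dependent factors cancel in the ratio, leaving D_Earth/D_Io = (g_Earth/g_Io)^-0.19.
(9.81/1.8)^-0.19 = 5.450^-0.19 = 0.7246
D_Earth = 0.7246 × 147 km = 107 km

D ≈ 107 km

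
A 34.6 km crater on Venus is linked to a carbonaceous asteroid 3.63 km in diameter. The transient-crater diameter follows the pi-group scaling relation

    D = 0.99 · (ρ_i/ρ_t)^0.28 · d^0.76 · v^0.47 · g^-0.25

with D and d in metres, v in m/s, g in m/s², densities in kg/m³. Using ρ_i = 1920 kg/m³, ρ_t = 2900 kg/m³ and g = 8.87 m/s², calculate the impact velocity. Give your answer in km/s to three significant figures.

Rearranging for v: v = [D / (0.99 · (1920/2900)^0.28 · 3630^0.76 · 8.87^-0.25)]^(1/0.47).
D = 34600 m.
(1920/2900)^0.28 = 0.8909
3630^0.76 = 507.6
8.87^-0.25 = 0.5795
Denominator = 0.99 × 0.8909 × 507.6 × 0.5795 = 259.4
D / 259.4 = 34600 / 259.4 = 133.4
v = 133.4^(1/0.47) = 133.4^2.1277 = 33243 m/s

v ≈ 33.2 km/s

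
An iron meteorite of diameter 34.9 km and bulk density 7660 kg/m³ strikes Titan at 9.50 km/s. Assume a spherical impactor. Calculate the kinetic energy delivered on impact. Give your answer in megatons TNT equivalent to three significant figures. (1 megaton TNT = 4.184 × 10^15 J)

d = 34900 m; v = 9500 m/s.
Mass m = (π/6) ρ d³ = (π/6) × 7660 × (34900)³ = 1.705 × 10^17 kg
E = ½ m v² = 0.5 × 1.705 × 10^17 × (9500)² = 7.694 × 10^24 J
   = 7.694 × 10^24 / 4.184×10^15 = 1.839 × 10^9 Mt

E ≈ 1.84 × 10^9 Mt TNT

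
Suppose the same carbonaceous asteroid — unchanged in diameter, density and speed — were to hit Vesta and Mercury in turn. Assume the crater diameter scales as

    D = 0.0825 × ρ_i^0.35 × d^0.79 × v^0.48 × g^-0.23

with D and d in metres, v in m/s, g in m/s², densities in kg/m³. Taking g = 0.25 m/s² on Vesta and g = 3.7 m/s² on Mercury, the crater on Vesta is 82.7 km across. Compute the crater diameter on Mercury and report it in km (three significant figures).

All impactor-dependent factors cancel in the ratio, leaving D_Mercury/D_Vesta = (g_Mercury/g_Vesta)^-0.23.
(3.7/0.25)^-0.23 = 14.80^-0.23 = 0.5381
D_Mercury = 0.5381 × 82.7 km = 44.5 km

D ≈ 44.5 km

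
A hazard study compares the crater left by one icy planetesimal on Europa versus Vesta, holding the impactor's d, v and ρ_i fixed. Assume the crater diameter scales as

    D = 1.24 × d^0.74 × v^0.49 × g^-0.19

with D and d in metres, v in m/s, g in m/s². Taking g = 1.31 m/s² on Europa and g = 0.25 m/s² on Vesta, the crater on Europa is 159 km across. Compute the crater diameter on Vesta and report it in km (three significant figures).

All impactor-dependent factors cancel in the ratio, leaving D_Vesta/D_Europa = (g_Vesta/g_Europa)^-0.19.
(0.25/1.31)^-0.19 = 0.1908^-0.19 = 1.370
D_Vesta = 1.370 × 159 km = 218 km

D ≈ 218 km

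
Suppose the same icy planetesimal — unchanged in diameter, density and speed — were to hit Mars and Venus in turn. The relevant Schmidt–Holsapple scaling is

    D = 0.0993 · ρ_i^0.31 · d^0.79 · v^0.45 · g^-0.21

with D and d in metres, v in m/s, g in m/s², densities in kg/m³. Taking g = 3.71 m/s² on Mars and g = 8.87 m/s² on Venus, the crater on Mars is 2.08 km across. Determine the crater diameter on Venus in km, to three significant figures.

D ≈ 1.73 km

All impactor-dependent factors cancel in the ratio, leaving D_Venus/D_Mars = (g_Venus/g_Mars)^-0.21.
(8.87/3.71)^-0.21 = 2.391^-0.21 = 0.8327
D_Venus = 0.8327 × 2.08 km = 1.73 km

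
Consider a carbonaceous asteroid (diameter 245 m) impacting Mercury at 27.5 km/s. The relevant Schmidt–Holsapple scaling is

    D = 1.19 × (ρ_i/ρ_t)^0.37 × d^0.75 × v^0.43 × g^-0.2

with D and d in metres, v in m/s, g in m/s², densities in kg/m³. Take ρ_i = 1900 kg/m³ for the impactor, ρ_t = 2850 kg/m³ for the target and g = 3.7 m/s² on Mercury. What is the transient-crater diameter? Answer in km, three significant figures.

In SI units: v = 27500 m/s.
(ρ_i/ρ_t)^0.37 = (1900/2850)^0.37 = 0.8607
d^0.75 = 245^0.75 = 61.93
v^0.43 = 27500^0.43 = 81.08
g^-0.2 = 3.7^-0.2 = 0.7698
D = 1.19 × 0.8607 × 61.93 × 81.08 × 0.7698 = 3959 m
   = 3.959 km

D ≈ 3.96 km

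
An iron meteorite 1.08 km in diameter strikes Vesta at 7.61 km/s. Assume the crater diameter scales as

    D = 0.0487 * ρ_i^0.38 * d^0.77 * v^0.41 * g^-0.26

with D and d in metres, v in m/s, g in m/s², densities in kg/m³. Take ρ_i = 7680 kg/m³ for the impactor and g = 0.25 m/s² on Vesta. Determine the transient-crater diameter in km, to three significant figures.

D ≈ 17.7 km

In SI units: d = 1080 m, v = 7610 m/s.
ρ_i^0.38 = 7680^0.38 = 29.95
d^0.77 = 1080^0.77 = 216.6
v^0.41 = 7610^0.41 = 39.03
g^-0.26 = 0.25^-0.26 = 1.434
D = 0.0487 × 29.95 × 216.6 × 39.03 × 1.434 = 17682 m
   = 17.68 km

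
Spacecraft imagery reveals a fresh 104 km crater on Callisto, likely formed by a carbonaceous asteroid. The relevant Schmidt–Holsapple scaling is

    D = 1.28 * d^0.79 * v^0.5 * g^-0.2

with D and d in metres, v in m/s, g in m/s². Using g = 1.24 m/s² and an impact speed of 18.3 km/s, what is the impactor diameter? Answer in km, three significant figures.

d ≈ 3.47 km

Rearranging for d: d = [D / (1.28 · 18300^0.5 · 1.24^-0.2)]^(1/0.79).
D = 104000 m.
18300^0.5 = 135.3
1.24^-0.2 = 0.9579
Denominator = 1.28 × 135.3 × 0.9579 = 165.9
D / 165.9 = 104000 / 165.9 = 626.9
d = 626.9^(1/0.79) = 626.9^1.2658 = 3473 m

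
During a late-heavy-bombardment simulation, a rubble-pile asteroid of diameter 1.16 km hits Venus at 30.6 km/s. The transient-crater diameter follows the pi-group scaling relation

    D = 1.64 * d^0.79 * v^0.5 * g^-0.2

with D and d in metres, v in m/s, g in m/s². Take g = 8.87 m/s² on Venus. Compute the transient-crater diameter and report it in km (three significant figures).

D ≈ 48.9 km

In SI units: d = 1160 m, v = 30600 m/s.
d^0.79 = 1160^0.79 = 263.6
v^0.5 = 30600^0.5 = 174.9
g^-0.2 = 8.87^-0.2 = 0.6463
D = 1.64 × 263.6 × 174.9 × 0.6463 = 48867 m
   = 48.87 km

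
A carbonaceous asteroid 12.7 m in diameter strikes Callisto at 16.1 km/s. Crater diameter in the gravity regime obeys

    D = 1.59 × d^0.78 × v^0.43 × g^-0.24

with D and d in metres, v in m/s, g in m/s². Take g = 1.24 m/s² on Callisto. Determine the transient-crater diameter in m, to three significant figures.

In SI units: v = 16100 m/s.
d^0.78 = 12.7^0.78 = 7.261
v^0.43 = 16100^0.43 = 64.41
g^-0.24 = 1.24^-0.24 = 0.9497
D = 1.59 × 7.261 × 64.41 × 0.9497 = 706.2 m

D ≈ 706 m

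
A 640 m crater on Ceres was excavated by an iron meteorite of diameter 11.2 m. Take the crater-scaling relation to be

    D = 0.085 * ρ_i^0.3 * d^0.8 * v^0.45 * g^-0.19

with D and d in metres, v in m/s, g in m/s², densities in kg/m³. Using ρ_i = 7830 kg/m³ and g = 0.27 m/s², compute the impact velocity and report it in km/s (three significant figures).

v ≈ 8.20 km/s

Rearranging for v: v = [D / (0.085 · 7830^0.3 · 11.2^0.8 · 0.27^-0.19)]^(1/0.45).
7830^0.3 = 14.73
11.2^0.8 = 6.908
0.27^-0.19 = 1.282
Denominator = 0.085 × 14.73 × 6.908 × 1.282 = 11.09
D / 11.09 = 640 / 11.09 = 57.71
v = 57.71^(1/0.45) = 57.71^2.2222 = 8201 m/s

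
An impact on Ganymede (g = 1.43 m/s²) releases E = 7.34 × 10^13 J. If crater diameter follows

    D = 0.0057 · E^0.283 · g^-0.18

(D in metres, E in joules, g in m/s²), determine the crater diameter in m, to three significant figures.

D ≈ 44.9 m

E^0.283 = (7.34 × 10^13)^0.283 = 8.394 × 10^3
g^-0.18 = 1.43^-0.18 = 0.9376
D = 0.0057 × 8.394 × 10^3 × 0.9376 = 44.86 m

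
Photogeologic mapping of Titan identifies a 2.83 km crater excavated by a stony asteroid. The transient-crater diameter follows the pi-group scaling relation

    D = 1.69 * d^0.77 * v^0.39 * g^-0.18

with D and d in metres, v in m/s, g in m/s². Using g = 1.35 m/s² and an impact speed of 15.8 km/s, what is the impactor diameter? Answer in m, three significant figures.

Rearranging for d: d = [D / (1.69 · 15800^0.39 · 1.35^-0.18)]^(1/0.77).
D = 2830 m.
15800^0.39 = 43.40
1.35^-0.18 = 0.9474
Denominator = 1.69 × 43.40 × 0.9474 = 69.49
D / 69.49 = 2830 / 69.49 = 40.73
d = 40.73^(1/0.77) = 40.73^1.2987 = 123.3 m

d ≈ 123 m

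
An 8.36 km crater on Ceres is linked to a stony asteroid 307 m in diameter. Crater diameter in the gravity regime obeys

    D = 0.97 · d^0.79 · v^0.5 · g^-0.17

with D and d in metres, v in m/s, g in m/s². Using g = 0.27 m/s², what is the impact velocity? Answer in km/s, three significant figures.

v ≈ 5.60 km/s

Rearranging for v: v = [D / (0.97 · 307^0.79 · 0.27^-0.17)]^(1/0.5).
D = 8360 m.
307^0.79 = 92.22
0.27^-0.17 = 1.249
Denominator = 0.97 × 92.22 × 1.249 = 111.7
D / 111.7 = 8360 / 111.7 = 74.84
v = 74.84^(1/0.5) = 74.84^2 = 5601 m/s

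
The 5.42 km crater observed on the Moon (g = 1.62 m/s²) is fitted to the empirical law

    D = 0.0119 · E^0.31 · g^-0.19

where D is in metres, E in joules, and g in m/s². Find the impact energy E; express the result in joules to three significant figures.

E ≈ 2.41 × 10^18 J

Rearranging: E = [D / (0.0119 · g^-0.19)]^(1/0.31).
D = 5420 m.
g^-0.19 = 1.62^-0.19 = 0.9124
D / (0.0119 × 0.9124) = 5420 / (0.01086) = 4.991 × 10^5
E = (4.991 × 10^5)^3.2258 = 2.406 × 10^18 J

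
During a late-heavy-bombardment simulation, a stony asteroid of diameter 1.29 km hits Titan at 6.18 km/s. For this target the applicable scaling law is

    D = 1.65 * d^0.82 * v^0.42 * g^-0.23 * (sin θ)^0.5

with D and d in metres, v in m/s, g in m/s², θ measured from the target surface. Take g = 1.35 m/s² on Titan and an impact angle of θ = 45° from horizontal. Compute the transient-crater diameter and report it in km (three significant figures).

In SI units: d = 1290 m, v = 6180 m/s.
d^0.82 = 1290^0.82 = 355.4
v^0.42 = 6180^0.42 = 39.10
g^-0.23 = 1.35^-0.23 = 0.9333
(sin 45°)^0.5 = 0.7071^0.5 = 0.8409
D = 1.65 × 355.4 × 39.10 × 0.9333 × 0.8409 = 17995 m
   = 17.99 km

D ≈ 18.0 km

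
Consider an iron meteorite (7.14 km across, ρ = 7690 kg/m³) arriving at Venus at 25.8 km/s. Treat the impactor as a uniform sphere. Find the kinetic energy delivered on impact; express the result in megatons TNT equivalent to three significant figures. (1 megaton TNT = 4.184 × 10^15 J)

d = 7140 m; v = 25800 m/s.
Mass m = (π/6) ρ d³ = (π/6) × 7690 × (7140)³ = 1.466 × 10^15 kg
E = ½ m v² = 0.5 × 1.466 × 10^15 × (25800)² = 4.879 × 10^23 J
   = 4.879 × 10^23 / 4.184×10^15 = 1.166 × 10^8 Mt

E ≈ 1.17 × 10^8 Mt TNT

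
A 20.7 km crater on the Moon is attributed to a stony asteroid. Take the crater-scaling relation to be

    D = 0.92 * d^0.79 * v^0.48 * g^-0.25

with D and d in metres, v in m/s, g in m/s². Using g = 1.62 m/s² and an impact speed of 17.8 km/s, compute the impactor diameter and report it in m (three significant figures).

d ≈ 984 m

Rearranging for d: d = [D / (0.92 · 17800^0.48 · 1.62^-0.25)]^(1/0.79).
D = 20700 m.
17800^0.48 = 109.7
1.62^-0.25 = 0.8864
Denominator = 0.92 × 109.7 × 0.8864 = 89.46
D / 89.46 = 20700 / 89.46 = 231.4
d = 231.4^(1/0.79) = 231.4^1.2658 = 983.6 m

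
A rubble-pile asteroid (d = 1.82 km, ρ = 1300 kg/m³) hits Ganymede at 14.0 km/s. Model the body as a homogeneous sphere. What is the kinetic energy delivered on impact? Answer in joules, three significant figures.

E ≈ 4.02 × 10^20 J

d = 1820 m; v = 14000 m/s.
Mass m = (π/6) ρ d³ = (π/6) × 1300 × (1820)³ = 4.104 × 10^12 kg
E = ½ m v² = 0.5 × 4.104 × 10^12 × (14000)² = 4.022 × 10^20 J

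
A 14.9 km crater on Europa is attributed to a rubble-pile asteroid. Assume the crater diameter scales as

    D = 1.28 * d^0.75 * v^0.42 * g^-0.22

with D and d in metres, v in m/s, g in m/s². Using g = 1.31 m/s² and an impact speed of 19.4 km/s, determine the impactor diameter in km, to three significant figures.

Rearranging for d: d = [D / (1.28 · 19400^0.42 · 1.31^-0.22)]^(1/0.75).
D = 14900 m.
19400^0.42 = 63.22
1.31^-0.22 = 0.9423
Denominator = 1.28 × 63.22 × 0.9423 = 76.25
D / 76.25 = 14900 / 76.25 = 195.4
d = 195.4^(1/0.75) = 195.4^1.3333 = 1134 m

d ≈ 1.13 km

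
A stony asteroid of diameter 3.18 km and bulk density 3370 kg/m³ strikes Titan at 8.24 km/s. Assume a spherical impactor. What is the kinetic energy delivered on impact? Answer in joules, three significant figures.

d = 3180 m; v = 8240 m/s.
Mass m = (π/6) ρ d³ = (π/6) × 3370 × (3180)³ = 5.674 × 10^13 kg
E = ½ m v² = 0.5 × 5.674 × 10^13 × (8240)² = 1.926 × 10^21 J

E ≈ 1.93 × 10^21 J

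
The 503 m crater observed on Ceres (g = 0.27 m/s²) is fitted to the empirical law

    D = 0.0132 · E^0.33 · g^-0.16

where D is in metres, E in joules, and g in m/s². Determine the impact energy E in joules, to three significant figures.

E ≈ 4.04 × 10^13 J

Rearranging: E = [D / (0.0132 · g^-0.16)]^(1/0.33).
g^-0.16 = 0.27^-0.16 = 1.233
D / (0.0132 × 1.233) = 503 / (0.01628) = 3.090 × 10^4
E = (3.090 × 10^4)^3.0303 = 4.036 × 10^13 J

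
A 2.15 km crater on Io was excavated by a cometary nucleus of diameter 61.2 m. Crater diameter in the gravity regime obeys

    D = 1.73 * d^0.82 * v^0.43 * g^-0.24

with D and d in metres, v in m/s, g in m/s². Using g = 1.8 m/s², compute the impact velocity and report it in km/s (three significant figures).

v ≈ 8.54 km/s

Rearranging for v: v = [D / (1.73 · 61.2^0.82 · 1.8^-0.24)]^(1/0.43).
D = 2150 m.
61.2^0.82 = 29.18
1.8^-0.24 = 0.8684
Denominator = 1.73 × 29.18 × 0.8684 = 43.84
D / 43.84 = 2150 / 43.84 = 49.04
v = 49.04^(1/0.43) = 49.04^2.3256 = 8542 m/s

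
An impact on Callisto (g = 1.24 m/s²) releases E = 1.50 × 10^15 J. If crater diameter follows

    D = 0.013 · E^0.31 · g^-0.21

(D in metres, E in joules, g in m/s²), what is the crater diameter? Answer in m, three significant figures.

D ≈ 629 m

E^0.31 = (1.50 × 10^15)^0.31 = 5.065 × 10^4
g^-0.21 = 1.24^-0.21 = 0.9558
D = 0.013 × 5.065 × 10^4 × 0.9558 = 629.3 m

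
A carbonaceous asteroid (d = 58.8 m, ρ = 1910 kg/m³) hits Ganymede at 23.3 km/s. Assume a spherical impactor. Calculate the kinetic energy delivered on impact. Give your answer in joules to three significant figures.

E ≈ 5.52 × 10^16 J

v = 23300 m/s.
Mass m = (π/6) ρ d³ = (π/6) × 1910 × (58.8)³ = 2.033 × 10^8 kg
E = ½ m v² = 0.5 × 2.033 × 10^8 × (23300)² = 5.518 × 10^16 J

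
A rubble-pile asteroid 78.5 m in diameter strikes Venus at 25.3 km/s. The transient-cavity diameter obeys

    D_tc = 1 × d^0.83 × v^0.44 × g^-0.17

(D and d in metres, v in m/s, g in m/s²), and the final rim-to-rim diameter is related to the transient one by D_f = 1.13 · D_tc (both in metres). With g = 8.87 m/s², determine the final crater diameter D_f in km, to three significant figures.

D_f ≈ 2.52 km

v = 25300 m/s.
d^0.83 = 78.5^0.83 = 37.39
v^0.44 = 25300^0.44 = 86.57
g^-0.17 = 8.87^-0.17 = 0.6900
D_tc = 1 × 37.39 × 86.57 × 0.6900 = 2233 m
D_f = 1.13 × 2233 = 2523 m
     = 2.523 km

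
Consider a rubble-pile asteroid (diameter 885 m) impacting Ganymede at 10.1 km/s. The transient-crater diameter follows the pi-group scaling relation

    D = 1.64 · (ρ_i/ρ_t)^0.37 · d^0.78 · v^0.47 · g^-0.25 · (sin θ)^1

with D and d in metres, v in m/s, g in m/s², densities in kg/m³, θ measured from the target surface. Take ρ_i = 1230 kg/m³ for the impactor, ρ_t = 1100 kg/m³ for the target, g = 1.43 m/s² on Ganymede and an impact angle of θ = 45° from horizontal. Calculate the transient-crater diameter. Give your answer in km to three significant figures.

In SI units: v = 10100 m/s.
(ρ_i/ρ_t)^0.37 = (1230/1100)^0.37 = 1.042
d^0.78 = 885^0.78 = 198.9
v^0.47 = 10100^0.47 = 76.21
g^-0.25 = 1.43^-0.25 = 0.9145
(sin 45°)^1 = 0.7071^1 = 0.7071
D = 1.64 × 1.042 × 198.9 × 76.21 × 0.9145 × 0.7071 = 16750 m
   = 16.75 km

D ≈ 16.8 km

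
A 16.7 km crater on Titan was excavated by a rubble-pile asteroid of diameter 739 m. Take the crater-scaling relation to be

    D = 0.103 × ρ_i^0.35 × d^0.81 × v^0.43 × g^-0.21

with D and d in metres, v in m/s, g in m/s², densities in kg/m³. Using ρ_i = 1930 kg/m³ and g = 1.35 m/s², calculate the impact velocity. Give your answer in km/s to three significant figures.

Rearranging for v: v = [D / (0.103 · 1930^0.35 · 739^0.81 · 1.35^-0.21)]^(1/0.43).
D = 16700 m.
1930^0.35 = 14.12
739^0.81 = 210.7
1.35^-0.21 = 0.9389
Denominator = 0.103 × 14.12 × 210.7 × 0.9389 = 287.7
D / 287.7 = 16700 / 287.7 = 58.05
v = 58.05^(1/0.43) = 58.05^2.3256 = 12644 m/s

v ≈ 12.6 km/s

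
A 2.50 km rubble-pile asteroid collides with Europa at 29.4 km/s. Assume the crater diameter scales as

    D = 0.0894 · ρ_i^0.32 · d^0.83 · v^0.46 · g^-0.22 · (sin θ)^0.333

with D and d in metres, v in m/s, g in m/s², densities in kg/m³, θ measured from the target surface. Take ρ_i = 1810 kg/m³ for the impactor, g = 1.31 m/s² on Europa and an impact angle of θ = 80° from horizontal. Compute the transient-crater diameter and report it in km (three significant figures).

D ≈ 69.4 km

In SI units: d = 2500 m, v = 29400 m/s.
ρ_i^0.32 = 1810^0.32 = 11.03
d^0.83 = 2500^0.83 = 661.1
v^0.46 = 29400^0.46 = 113.6
g^-0.22 = 1.31^-0.22 = 0.9423
(sin 80°)^0.333 = 0.9848^0.333 = 0.9949
D = 0.0894 × 11.03 × 661.1 × 113.6 × 0.9423 × 0.9949 = 69427 m
   = 69.43 km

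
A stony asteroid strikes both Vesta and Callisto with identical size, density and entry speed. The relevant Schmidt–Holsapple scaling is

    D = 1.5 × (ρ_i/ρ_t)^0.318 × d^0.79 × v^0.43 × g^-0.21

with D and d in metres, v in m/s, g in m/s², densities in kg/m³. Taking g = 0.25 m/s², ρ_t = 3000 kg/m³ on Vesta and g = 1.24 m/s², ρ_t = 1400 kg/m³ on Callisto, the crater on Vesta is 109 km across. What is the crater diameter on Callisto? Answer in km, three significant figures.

D ≈ 99.2 km

The impactor-only factors (d, v, ρ_i) cancel in the ratio, leaving D_Callisto/D_Vesta = (g_Callisto/g_Vesta)^-0.21 · (ρ_t,Vesta/ρ_t,Callisto)^0.318.
(1.24/0.25)^-0.21 = 4.960^-0.21 = 0.7144
(3000/1400)^0.318 = 2.143^0.318 = 1.274
Ratio = 0.7144 × 1.274 = 0.9101
D_Callisto = 0.9101 × 109 km = 99.2 km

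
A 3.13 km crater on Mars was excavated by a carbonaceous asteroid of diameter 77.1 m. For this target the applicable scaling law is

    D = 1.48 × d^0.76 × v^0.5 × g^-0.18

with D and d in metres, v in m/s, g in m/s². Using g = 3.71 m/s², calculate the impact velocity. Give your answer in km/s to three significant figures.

Rearranging for v: v = [D / (1.48 · 77.1^0.76 · 3.71^-0.18)]^(1/0.5).
D = 3130 m.
77.1^0.76 = 27.17
3.71^-0.18 = 0.7898
Denominator = 1.48 × 27.17 × 0.7898 = 31.76
D / 31.76 = 3130 / 31.76 = 98.55
v = 98.55^(1/0.5) = 98.55^2 = 9712 m/s

v ≈ 9.71 km/s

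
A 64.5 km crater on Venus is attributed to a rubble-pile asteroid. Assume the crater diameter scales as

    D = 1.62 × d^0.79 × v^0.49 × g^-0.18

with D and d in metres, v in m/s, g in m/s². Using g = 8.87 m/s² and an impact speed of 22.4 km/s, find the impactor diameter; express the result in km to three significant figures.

d ≈ 2.19 km

Rearranging for d: d = [D / (1.62 · 22400^0.49 · 8.87^-0.18)]^(1/0.79).
D = 64500 m.
22400^0.49 = 135.4
8.87^-0.18 = 0.6751
Denominator = 1.62 × 135.4 × 0.6751 = 148.1
D / 148.1 = 64500 / 148.1 = 435.5
d = 435.5^(1/0.79) = 435.5^1.2658 = 2190 m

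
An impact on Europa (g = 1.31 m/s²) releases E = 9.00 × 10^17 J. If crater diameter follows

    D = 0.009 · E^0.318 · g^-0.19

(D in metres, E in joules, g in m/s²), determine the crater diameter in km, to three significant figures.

E^0.318 = (9.00 × 10^17)^0.318 = 5.122 × 10^5
g^-0.19 = 1.31^-0.19 = 0.9500
D = 0.009 × 5.122 × 10^5 × 0.9500 = 4379 m
   = 4.379 km

D ≈ 4.38 km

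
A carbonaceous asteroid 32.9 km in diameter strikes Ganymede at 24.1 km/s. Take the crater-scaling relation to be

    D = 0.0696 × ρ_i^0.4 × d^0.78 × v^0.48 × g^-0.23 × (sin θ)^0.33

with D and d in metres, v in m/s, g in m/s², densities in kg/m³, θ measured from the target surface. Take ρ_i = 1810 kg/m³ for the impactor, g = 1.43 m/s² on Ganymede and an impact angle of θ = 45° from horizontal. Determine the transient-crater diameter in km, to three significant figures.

In SI units: d = 32900 m, v = 24100 m/s.
ρ_i^0.4 = 1810^0.4 = 20.09
d^0.78 = 32900^0.78 = 3337
v^0.48 = 24100^0.48 = 126.9
g^-0.23 = 1.43^-0.23 = 0.9210
(sin 45°)^0.33 = 0.7071^0.33 = 0.8919
D = 0.0696 × 20.09 × 3337 × 126.9 × 0.9210 × 0.8919 = 4.864 × 10^5 m
   = 486.4 km

D ≈ 486 km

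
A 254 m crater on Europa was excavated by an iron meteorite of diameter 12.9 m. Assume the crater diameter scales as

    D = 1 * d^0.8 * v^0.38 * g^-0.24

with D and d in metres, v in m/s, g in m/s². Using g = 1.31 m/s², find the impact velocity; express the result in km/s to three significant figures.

Rearranging for v: v = [D / (1 · 12.9^0.8 · 1.31^-0.24)]^(1/0.38).
12.9^0.8 = 7.735
1.31^-0.24 = 0.9372
Denominator = 1 × 7.735 × 0.9372 = 7.249
D / 7.249 = 254 / 7.249 = 35.04
v = 35.04^(1/0.38) = 35.04^2.6316 = 11606 m/s

v ≈ 11.6 km/s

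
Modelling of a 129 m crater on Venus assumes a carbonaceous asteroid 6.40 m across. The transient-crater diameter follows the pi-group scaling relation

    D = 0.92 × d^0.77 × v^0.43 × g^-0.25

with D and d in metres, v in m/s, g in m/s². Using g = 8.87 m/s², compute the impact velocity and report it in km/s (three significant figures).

Rearranging for v: v = [D / (0.92 · 6.4^0.77 · 8.87^-0.25)]^(1/0.43).
6.4^0.77 = 4.176
8.87^-0.25 = 0.5795
Denominator = 0.92 × 4.176 × 0.5795 = 2.226
D / 2.226 = 129 / 2.226 = 57.95
v = 57.95^(1/0.43) = 57.95^2.3256 = 12594 m/s

v ≈ 12.6 km/s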